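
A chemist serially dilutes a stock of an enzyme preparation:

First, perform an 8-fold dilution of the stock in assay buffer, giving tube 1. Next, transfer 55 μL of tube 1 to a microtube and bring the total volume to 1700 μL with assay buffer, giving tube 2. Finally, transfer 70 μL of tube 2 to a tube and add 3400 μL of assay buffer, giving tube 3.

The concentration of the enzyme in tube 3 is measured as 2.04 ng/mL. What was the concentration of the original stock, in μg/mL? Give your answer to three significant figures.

25.0 μg/mL

Step 1: 8-fold → factor 8
Step 2: 55 μL brought to 1700 μL → factor 1700/55 = 30.909
Step 3: 70 μL + 3400 μL = 3470 μL total → factor 3470/70 = 49.571
Overall dilution factor = 8 × 30.909 × 49.571 = 12258
Stock = 2.04 ng/mL × 12258 = 2.501 × 10^4 ng/mL = 25.0 μg/mL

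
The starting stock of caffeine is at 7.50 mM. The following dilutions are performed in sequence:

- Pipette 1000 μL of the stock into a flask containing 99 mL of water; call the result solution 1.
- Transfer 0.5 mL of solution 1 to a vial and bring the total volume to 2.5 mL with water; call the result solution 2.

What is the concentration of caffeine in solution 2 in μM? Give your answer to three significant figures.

Step 1: 1000 μL + 99 mL = 1 × 10^5 μL total → factor 1 × 10^5/1000 = 100
Step 2: 0.5 mL brought to 2.5 mL → factor 2.5/0.5 = 5
Overall dilution factor = 100 × 5 = 500
Final = 7.50 mM / 500 = 0.01500 mM = 15.0 μM

15.0 μM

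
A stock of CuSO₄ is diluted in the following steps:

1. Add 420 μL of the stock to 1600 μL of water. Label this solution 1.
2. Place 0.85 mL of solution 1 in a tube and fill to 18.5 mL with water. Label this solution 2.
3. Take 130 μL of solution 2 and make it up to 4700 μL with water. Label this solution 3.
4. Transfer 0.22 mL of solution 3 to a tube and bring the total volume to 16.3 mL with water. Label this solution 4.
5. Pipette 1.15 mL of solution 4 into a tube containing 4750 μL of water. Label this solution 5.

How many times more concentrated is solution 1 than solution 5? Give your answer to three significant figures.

2.99 × 10^5

Step 1: 420 μL + 1600 μL = 2020 μL total → factor 2020/420 = 4.8095
Step 2: 0.85 mL brought to 18.5 mL → factor 18.5/0.85 = 21.765
Step 3: 130 μL brought to 4700 μL → factor 4700/130 = 36.154
Step 4: 0.22 mL brought to 16.3 mL → factor 16.3/0.22 = 74.091
Step 5: 1.15 mL + 4750 μL = 5.9 mL total → factor 5.9/1.15 = 5.1304
Dilution factor to solution 1 = 4.8095; to solution 5 = 1.4386 × 10^6
[solution 1]/[solution 5] = (factor to solution 5)/(factor to solution 1) = 1.4386 × 10^6/4.8095 = 2.99 × 10^5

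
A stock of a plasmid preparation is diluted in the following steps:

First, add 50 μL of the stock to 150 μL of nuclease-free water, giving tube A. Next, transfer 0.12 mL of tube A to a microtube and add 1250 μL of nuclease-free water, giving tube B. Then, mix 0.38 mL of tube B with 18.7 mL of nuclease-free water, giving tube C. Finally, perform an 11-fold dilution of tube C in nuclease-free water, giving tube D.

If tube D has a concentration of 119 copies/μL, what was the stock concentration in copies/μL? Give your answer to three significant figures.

Step 1: 50 μL + 150 μL = 200 μL total → factor 200/50 = 4
Step 2: 0.12 mL + 1250 μL = 1.37 mL total → factor 1.37/0.12 = 11.417
Step 3: 0.38 mL + 18.7 mL = 19.08 mL total → factor 19.08/0.38 = 50.211
Step 4: 11-fold → factor 11
Overall dilution factor = 4 × 11.417 × 50.211 × 11 = 25222
Stock = 119 copies/μL × 25222 = 3.00 × 10^6 copies/μL

3.00 × 10^6 copies/μL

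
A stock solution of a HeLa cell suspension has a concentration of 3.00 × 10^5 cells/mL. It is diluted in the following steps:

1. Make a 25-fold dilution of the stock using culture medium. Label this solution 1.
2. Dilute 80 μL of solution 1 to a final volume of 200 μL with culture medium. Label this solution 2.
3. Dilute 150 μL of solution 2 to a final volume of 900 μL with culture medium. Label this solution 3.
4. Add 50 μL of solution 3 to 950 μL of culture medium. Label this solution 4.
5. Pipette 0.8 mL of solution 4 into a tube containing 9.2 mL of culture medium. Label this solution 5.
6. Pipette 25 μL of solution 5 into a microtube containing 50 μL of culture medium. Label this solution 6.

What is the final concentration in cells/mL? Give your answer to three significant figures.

1.07 cells/mL

Step 1: 25-fold → factor 25
Step 2: 80 μL brought to 200 μL → factor 200/80 = 2.5
Step 3: 150 μL brought to 900 μL → factor 900/150 = 6
Step 4: 50 μL + 950 μL = 1000 μL total → factor 1000/50 = 20
Step 5: 0.8 mL + 9.2 mL = 10 mL total → factor 10/0.8 = 12.5
Step 6: 25 μL + 50 μL = 75 μL total → factor 75/25 = 3
Overall dilution factor = 25 × 2.5 × 6 × 20 × 12.5 × 3 = 2.8125 × 10^5
Final = 3.00 × 10^5 cells/mL / 2.8125 × 10^5 = 1.07 cells/mL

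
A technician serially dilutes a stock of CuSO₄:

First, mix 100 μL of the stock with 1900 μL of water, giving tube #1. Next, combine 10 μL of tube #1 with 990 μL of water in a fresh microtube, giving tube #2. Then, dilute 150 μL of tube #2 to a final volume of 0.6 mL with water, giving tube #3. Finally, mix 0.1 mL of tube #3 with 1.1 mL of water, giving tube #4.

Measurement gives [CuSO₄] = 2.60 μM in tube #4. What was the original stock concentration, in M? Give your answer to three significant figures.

Step 1: 100 μL + 1900 μL = 2000 μL total → factor 2000/100 = 20
Step 2: 10 μL + 990 μL = 1000 μL total → factor 1000/10 = 100
Step 3: 150 μL brought to 0.6 mL → factor 600/150 = 4
Step 4: 0.1 mL + 1.1 mL = 1.2 mL total → factor 1.2/0.1 = 12
Overall dilution factor = 20 × 100 × 4 × 12 = 96000
Stock = 2.60 μM × 96000 = 2.496 × 10^5 μM = 0.250 M

0.250 M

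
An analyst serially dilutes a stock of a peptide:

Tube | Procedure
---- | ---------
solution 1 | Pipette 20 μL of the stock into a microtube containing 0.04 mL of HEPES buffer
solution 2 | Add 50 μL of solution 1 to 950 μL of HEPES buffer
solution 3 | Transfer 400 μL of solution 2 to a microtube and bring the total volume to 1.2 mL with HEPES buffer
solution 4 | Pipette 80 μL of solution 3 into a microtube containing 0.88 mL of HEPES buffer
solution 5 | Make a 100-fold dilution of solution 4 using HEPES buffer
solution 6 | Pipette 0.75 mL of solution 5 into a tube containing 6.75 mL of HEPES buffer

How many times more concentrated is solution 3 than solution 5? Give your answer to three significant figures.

Step 1: 20 μL + 0.04 mL = 60 μL total → factor 60/20 = 3
Step 2: 50 μL + 950 μL = 1000 μL total → factor 1000/50 = 20
Step 3: 400 μL brought to 1.2 mL → factor 1200/400 = 3
Step 4: 80 μL + 0.88 mL = 960 μL total → factor 960/80 = 12
Step 5: 100-fold → factor 100
Dilution factor to solution 3 = 180; to solution 5 = 2.16 × 10^5
[solution 3]/[solution 5] = (factor to solution 5)/(factor to solution 3) = 2.16 × 10^5/180 = 1.20 × 10^3

1.20 × 10^3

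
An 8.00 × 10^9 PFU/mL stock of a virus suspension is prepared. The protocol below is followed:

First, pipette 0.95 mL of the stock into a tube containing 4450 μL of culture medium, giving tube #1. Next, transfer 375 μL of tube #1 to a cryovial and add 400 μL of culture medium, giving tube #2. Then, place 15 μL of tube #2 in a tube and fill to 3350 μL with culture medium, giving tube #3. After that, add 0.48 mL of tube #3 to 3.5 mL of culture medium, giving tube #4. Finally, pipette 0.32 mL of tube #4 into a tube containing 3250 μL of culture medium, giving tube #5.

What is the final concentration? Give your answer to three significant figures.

3.30 × 10^4 PFU/mL

Step 1: 0.95 mL + 4450 μL = 5.4 mL total → factor 5.4/0.95 = 5.6842
Step 2: 375 μL + 400 μL = 775 μL total → factor 775/375 = 2.0667
Step 3: 15 μL brought to 3350 μL → factor 3350/15 = 223.33
Step 4: 0.48 mL + 3.5 mL = 3.98 mL total → factor 3.98/0.48 = 8.2917
Step 5: 0.32 mL + 3250 μL = 3.57 mL total → factor 3.57/0.32 = 11.156
Overall dilution factor = 5.6842 × 2.0667 × 223.33 × 8.2917 × 11.156 = 2.4269 × 10^5
Final = 8.00 × 10^9 PFU/mL / 2.4269 × 10^5 = 3.30 × 10^4 PFU/mL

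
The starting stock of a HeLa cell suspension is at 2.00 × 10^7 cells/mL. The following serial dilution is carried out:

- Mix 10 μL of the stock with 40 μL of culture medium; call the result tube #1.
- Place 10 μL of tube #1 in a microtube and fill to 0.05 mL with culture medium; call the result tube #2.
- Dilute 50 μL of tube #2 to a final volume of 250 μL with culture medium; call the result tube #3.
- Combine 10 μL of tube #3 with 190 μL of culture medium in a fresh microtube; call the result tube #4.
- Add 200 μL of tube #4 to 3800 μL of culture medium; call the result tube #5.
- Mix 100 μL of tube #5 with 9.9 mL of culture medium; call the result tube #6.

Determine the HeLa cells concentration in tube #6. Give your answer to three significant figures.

4.00 cells/mL

Step 1: 10 μL + 40 μL = 50 μL total → factor 50/10 = 5
Step 2: 10 μL brought to 0.05 mL → factor 50/10 = 5
Step 3: 50 μL brought to 250 μL → factor 250/50 = 5
Step 4: 10 μL + 190 μL = 200 μL total → factor 200/10 = 20
Step 5: 200 μL + 3800 μL = 4000 μL total → factor 4000/200 = 20
Step 6: 100 μL + 9.9 mL = 10000 μL total → factor 10000/100 = 100
Overall dilution factor = 5 × 5 × 5 × 20 × 20 × 100 = 5 × 10^6
Final = 2.00 × 10^7 cells/mL / 5 × 10^6 = 4.00 cells/mL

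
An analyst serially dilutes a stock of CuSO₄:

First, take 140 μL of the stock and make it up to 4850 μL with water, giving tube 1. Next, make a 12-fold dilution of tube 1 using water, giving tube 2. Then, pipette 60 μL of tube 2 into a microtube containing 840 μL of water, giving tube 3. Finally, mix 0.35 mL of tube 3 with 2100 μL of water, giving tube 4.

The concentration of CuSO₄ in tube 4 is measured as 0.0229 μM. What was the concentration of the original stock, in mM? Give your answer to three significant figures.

1.00 mM

Step 1: 140 μL brought to 4850 μL → factor 4850/140 = 34.643
Step 2: 12-fold → factor 12
Step 3: 60 μL + 840 μL = 900 μL total → factor 900/60 = 15
Step 4: 0.35 mL + 2100 μL = 2.45 mL total → factor 2.45/0.35 = 7
Overall dilution factor = 34.643 × 12 × 15 × 7 = 43650
Stock = 0.0229 μM × 43650 = 999.6 μM = 1.00 mM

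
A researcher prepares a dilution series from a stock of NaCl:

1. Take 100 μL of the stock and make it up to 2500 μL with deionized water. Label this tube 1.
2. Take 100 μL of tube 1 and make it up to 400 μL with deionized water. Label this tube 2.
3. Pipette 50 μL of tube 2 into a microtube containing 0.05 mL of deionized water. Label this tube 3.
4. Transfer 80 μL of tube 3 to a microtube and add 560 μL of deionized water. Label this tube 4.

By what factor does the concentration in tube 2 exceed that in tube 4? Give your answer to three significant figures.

16.0

Step 1: 100 μL brought to 2500 μL → factor 2500/100 = 25
Step 2: 100 μL brought to 400 μL → factor 400/100 = 4
Step 3: 50 μL + 0.05 mL = 100 μL total → factor 100/50 = 2
Step 4: 80 μL + 560 μL = 640 μL total → factor 640/80 = 8
Dilution factor to tube 2 = 100; to tube 4 = 1600
[tube 2]/[tube 4] = (factor to tube 4)/(factor to tube 2) = 1600/100 = 16.0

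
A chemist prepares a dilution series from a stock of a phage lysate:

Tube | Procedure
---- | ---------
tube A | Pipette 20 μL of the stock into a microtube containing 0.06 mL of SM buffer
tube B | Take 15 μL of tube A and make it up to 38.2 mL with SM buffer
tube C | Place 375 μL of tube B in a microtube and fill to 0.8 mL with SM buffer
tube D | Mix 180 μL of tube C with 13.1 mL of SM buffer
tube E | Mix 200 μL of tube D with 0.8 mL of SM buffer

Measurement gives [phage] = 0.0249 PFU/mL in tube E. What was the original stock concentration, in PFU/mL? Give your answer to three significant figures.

2.00 × 10^5 PFU/mL

Step 1: 20 μL + 0.06 mL = 80 μL total → factor 80/20 = 4
Step 2: 15 μL brought to 38.2 mL → factor 38200/15 = 2546.7
Step 3: 375 μL brought to 0.8 mL → factor 800/375 = 2.1333
Step 4: 180 μL + 13.1 mL = 13280 μL total → factor 13280/180 = 73.778
Step 5: 200 μL + 0.8 mL = 1000 μL total → factor 1000/200 = 5
Overall dilution factor = 4 × 2546.7 × 2.1333 × 73.778 × 5 = 8.0165 × 10^6
Stock = 0.0249 PFU/mL × 8.0165 × 10^6 = 2.00 × 10^5 PFU/mL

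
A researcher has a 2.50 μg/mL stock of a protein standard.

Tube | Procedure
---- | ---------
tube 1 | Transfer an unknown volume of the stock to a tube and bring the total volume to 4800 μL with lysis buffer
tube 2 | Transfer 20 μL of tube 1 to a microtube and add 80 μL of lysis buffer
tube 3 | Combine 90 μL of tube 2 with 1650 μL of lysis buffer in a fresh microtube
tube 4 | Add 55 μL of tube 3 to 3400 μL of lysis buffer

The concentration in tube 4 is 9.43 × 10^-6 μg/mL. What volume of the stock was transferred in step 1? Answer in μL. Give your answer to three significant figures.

110 μL

Step 1: v brought to 4800 μL → factor = 4800 μL/v
Step 2: 20 μL + 80 μL = 100 μL total → factor 100/20 = 5
Step 3: 90 μL + 1650 μL = 1740 μL total → factor 1740/90 = 19.333
Step 4: 55 μL + 3400 μL = 3455 μL total → factor 3455/55 = 62.818
Product of known-step factors = 6072.4
Overall factor = 2.50 μg/mL / (9.43 × 10^-6 μg/mL) = 2.6511 × 10^5
Step-1 factor = 2.6511 × 10^5 / 6072.4 = 43.658
v = 4800 μL / 43.658 = 110 μL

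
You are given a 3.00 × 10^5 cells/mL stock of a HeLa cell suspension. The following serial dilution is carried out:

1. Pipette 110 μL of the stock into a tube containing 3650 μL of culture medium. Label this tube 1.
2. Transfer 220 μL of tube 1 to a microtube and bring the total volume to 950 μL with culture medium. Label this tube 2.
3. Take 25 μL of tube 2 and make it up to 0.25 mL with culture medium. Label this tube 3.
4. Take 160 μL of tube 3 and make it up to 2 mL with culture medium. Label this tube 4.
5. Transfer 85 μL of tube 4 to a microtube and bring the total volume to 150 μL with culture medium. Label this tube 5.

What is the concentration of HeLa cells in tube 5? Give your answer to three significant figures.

9.21 cells/mL

Step 1: 110 μL + 3650 μL = 3760 μL total → factor 3760/110 = 34.182
Step 2: 220 μL brought to 950 μL → factor 950/220 = 4.3182
Step 3: 25 μL brought to 0.25 mL → factor 250/25 = 10
Step 4: 160 μL brought to 2 mL → factor 2000/160 = 12.5
Step 5: 85 μL brought to 150 μL → factor 150/85 = 1.7647
Overall dilution factor = 34.182 × 4.3182 × 10 × 12.5 × 1.7647 = 32560
Final = 3.00 × 10^5 cells/mL / 32560 = 9.21 cells/mL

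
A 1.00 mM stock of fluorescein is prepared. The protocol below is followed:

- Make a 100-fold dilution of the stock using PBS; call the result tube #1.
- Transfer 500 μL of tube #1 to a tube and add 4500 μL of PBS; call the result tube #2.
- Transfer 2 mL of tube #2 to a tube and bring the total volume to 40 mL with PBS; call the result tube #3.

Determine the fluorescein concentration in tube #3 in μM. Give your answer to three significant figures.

0.0500 μM

Step 1: 100-fold → factor 100
Step 2: 500 μL + 4500 μL = 5000 μL total → factor 5000/500 = 10
Step 3: 2 mL brought to 40 mL → factor 40/2 = 20
Overall dilution factor = 100 × 10 × 20 = 20000
Final = 1.00 mM / 20000 = 5.000 × 10^-5 mM = 0.0500 μM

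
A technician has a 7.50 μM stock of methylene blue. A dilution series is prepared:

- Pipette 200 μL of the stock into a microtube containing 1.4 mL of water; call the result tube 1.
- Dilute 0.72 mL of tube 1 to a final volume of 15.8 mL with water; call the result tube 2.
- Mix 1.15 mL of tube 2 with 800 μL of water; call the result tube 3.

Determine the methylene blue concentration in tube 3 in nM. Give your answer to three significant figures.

25.2 nM

Step 1: 200 μL + 1.4 mL = 1600 μL total → factor 1600/200 = 8
Step 2: 0.72 mL brought to 15.8 mL → factor 15.8/0.72 = 21.944
Step 3: 1.15 mL + 800 μL = 1.95 mL total → factor 1.95/1.15 = 1.6957
Overall dilution factor = 8 × 21.944 × 1.6957 = 297.68
Final = 7.50 μM / 297.68 = 0.02519 μM = 25.2 nM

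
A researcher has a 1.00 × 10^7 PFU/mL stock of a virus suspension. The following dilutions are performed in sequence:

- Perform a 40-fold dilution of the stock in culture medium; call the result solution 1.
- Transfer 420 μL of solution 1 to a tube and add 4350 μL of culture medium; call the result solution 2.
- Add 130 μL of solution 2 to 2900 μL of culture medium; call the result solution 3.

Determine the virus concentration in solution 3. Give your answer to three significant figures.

Step 1: 40-fold → factor 40
Step 2: 420 μL + 4350 μL = 4770 μL total → factor 4770/420 = 11.357
Step 3: 130 μL + 2900 μL = 3030 μL total → factor 3030/130 = 23.308
Overall dilution factor = 40 × 11.357 × 23.308 = 10588
Final = 1.00 × 10^7 PFU/mL / 10588 = 944 PFU/mL

944 PFU/mL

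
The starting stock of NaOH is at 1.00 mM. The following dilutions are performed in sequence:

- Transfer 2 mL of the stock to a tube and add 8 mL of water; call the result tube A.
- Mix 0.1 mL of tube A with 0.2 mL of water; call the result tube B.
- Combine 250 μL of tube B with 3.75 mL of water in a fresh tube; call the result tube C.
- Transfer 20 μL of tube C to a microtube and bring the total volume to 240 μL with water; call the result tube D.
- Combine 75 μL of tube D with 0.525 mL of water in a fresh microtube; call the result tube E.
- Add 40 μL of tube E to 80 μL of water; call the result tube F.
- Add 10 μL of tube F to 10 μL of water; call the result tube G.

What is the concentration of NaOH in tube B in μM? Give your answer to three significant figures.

Step 1: 2 mL + 8 mL = 10 mL total → factor 10/2 = 5
Step 2: 0.1 mL + 0.2 mL = 0.3 mL total → factor 0.3/0.1 = 3
Dilution factor through tube B = 5 × 3 = 15
[tube B] = 1.00 mM / 15 = 0.06667 mM = 66.7 μM

66.7 μM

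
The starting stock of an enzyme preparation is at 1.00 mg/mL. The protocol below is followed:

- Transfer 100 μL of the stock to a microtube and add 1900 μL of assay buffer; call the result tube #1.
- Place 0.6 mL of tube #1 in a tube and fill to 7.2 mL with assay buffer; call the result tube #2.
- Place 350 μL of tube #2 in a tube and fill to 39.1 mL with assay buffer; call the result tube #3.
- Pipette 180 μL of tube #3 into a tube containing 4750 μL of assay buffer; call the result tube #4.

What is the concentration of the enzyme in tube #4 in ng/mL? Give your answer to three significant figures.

1.36 ng/mL

Step 1: 100 μL + 1900 μL = 2000 μL total → factor 2000/100 = 20
Step 2: 0.6 mL brought to 7.2 mL → factor 7.2/0.6 = 12
Step 3: 350 μL brought to 39.1 mL → factor 39100/350 = 111.71
Step 4: 180 μL + 4750 μL = 4930 μL total → factor 4930/180 = 27.389
Overall dilution factor = 20 × 12 × 111.71 × 27.389 = 7.3434 × 10^5
Final = 1.00 mg/mL / 7.3434 × 10^5 = 1.362 × 10^-6 mg/mL = 1.36 ng/mL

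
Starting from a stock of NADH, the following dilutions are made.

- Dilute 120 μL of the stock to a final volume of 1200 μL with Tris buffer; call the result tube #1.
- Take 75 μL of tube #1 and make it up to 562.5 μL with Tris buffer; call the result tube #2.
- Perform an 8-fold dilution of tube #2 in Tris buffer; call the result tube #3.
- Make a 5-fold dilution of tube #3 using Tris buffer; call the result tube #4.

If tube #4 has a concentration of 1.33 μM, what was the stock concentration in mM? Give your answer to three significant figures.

3.99 mM

Step 1: 120 μL brought to 1200 μL → factor 1200/120 = 10
Step 2: 75 μL brought to 562.5 μL → factor 562.5/75 = 7.5
Step 3: 8-fold → factor 8
Step 4: 5-fold → factor 5
Overall dilution factor = 10 × 7.5 × 8 × 5 = 3000
Stock = 1.33 μM × 3000 = 3990 μM = 3.99 mM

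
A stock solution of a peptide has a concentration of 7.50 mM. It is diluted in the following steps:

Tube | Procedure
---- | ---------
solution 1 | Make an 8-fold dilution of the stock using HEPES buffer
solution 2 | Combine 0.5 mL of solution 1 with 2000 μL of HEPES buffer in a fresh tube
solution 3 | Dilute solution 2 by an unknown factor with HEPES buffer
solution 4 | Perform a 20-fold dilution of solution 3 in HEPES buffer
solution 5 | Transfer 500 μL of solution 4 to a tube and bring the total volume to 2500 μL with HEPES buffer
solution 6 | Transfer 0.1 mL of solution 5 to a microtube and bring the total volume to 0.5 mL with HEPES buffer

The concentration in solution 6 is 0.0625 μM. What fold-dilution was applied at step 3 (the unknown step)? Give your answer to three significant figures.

Step 1: 8-fold → factor 8
Step 2: 0.5 mL + 2000 μL = 2.5 mL total → factor 2.5/0.5 = 5
Step 3: unknown factor x
Step 4: 20-fold → factor 20
Step 5: 500 μL brought to 2500 μL → factor 2500/500 = 5
Step 6: 0.1 mL brought to 0.5 mL → factor 0.5/0.1 = 5
Product of known-step factors = 20000
Overall factor = 7.50 mM / (0.0625 μM) = 1.2 × 10^5
x = 1.2 × 10^5 / 20000 = 6.00

6.00-fold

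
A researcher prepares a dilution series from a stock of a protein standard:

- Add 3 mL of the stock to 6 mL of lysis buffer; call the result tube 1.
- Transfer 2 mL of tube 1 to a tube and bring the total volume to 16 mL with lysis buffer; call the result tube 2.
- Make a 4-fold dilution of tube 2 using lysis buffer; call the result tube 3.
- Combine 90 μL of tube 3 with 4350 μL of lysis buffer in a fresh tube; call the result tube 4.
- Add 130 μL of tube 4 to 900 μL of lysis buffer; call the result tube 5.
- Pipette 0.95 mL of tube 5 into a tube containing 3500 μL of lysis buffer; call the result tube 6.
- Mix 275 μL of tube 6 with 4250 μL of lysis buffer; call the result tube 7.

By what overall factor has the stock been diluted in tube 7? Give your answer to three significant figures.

Step 1: 3 mL + 6 mL = 9 mL total → factor 9/3 = 3
Step 2: 2 mL brought to 16 mL → factor 16/2 = 8
Step 3: 4-fold → factor 4
Step 4: 90 μL + 4350 μL = 4440 μL total → factor 4440/90 = 49.333
Step 5: 130 μL + 900 μL = 1030 μL total → factor 1030/130 = 7.9231
Step 6: 0.95 mL + 3500 μL = 4.45 mL total → factor 4.45/0.95 = 4.6842
Step 7: 275 μL + 4250 μL = 4525 μL total → factor 4525/275 = 16.455
Overall dilution factor = 3 × 8 × 4 × 49.333 × 7.9231 × 4.6842 × 16.455 = 2.8922 × 10^6

2.89 × 10^6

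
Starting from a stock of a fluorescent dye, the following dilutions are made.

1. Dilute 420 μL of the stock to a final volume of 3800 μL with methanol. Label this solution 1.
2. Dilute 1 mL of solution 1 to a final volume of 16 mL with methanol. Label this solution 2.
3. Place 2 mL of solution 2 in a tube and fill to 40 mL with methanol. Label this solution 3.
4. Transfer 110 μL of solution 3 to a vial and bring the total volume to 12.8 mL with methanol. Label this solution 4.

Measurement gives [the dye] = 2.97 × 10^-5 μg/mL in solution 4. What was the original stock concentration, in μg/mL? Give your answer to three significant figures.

Step 1: 420 μL brought to 3800 μL → factor 3800/420 = 9.0476
Step 2: 1 mL brought to 16 mL → factor 16/1 = 16
Step 3: 2 mL brought to 40 mL → factor 40/2 = 20
Step 4: 110 μL brought to 12.8 mL → factor 12800/110 = 116.36
Overall dilution factor = 9.0476 × 16 × 20 × 116.36 = 3.369 × 10^5
Stock = 2.97 × 10^-5 μg/mL × 3.369 × 10^5 = 10.0 μg/mL

10.0 μg/mL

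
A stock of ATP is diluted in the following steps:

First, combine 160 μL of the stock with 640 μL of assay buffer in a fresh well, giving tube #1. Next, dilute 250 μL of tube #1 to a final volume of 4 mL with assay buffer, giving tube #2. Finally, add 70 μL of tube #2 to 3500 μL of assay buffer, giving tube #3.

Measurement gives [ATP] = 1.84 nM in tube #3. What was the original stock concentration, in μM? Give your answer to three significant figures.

Step 1: 160 μL + 640 μL = 800 μL total → factor 800/160 = 5
Step 2: 250 μL brought to 4 mL → factor 4000/250 = 16
Step 3: 70 μL + 3500 μL = 3570 μL total → factor 3570/70 = 51
Overall dilution factor = 5 × 16 × 51 = 4080
Stock = 1.84 nM × 4080 = 7507 nM = 7.51 μM

7.51 μM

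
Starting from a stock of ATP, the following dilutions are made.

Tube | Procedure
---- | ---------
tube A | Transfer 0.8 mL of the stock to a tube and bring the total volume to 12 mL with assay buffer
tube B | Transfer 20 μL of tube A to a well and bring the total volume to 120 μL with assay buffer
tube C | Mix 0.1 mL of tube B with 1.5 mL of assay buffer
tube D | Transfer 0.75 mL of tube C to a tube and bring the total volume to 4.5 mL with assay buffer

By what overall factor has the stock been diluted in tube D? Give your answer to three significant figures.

Step 1: 0.8 mL brought to 12 mL → factor 12/0.8 = 15
Step 2: 20 μL brought to 120 μL → factor 120/20 = 6
Step 3: 0.1 mL + 1.5 mL = 1.6 mL total → factor 1.6/0.1 = 16
Step 4: 0.75 mL brought to 4.5 mL → factor 4.5/0.75 = 6
Overall dilution factor = 15 × 6 × 16 × 6 = 8640

8.64 × 10^3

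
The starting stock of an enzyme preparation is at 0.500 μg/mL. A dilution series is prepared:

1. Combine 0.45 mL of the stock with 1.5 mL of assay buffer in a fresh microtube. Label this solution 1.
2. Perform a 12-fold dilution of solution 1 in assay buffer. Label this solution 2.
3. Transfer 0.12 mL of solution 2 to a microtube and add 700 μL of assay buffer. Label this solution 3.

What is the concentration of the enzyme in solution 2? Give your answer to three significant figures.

0.00962 μg/mL

Step 1: 0.45 mL + 1.5 mL = 1.95 mL total → factor 1.95/0.45 = 4.3333
Step 2: 12-fold → factor 12
Dilution factor through solution 2 = 4.3333 × 12 = 52
[solution 2] = 0.500 μg/mL / 52 = 0.00962 μg/mL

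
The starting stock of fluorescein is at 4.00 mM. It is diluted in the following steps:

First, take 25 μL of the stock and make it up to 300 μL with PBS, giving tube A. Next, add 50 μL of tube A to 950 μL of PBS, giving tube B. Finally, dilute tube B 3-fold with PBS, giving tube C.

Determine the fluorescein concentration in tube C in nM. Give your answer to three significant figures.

5.56 × 10^3 nM

Step 1: 25 μL brought to 300 μL → factor 300/25 = 12
Step 2: 50 μL + 950 μL = 1000 μL total → factor 1000/50 = 20
Step 3: 3-fold → factor 3
Overall dilution factor = 12 × 20 × 3 = 720
Final = 4.00 mM / 720 = 0.005556 mM = 5.56 × 10^3 nM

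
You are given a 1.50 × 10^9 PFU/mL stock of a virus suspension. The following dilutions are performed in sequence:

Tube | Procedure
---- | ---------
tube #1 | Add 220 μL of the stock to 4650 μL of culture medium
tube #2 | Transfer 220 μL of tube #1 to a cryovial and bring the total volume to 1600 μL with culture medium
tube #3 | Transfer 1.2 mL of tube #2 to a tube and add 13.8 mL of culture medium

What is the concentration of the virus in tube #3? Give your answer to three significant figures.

7.45 × 10^5 PFU/mL

Step 1: 220 μL + 4650 μL = 4870 μL total → factor 4870/220 = 22.136
Step 2: 220 μL brought to 1600 μL → factor 1600/220 = 7.2727
Step 3: 1.2 mL + 13.8 mL = 15 mL total → factor 15/1.2 = 12.5
Overall dilution factor = 22.136 × 7.2727 × 12.5 = 2012.4
Final = 1.50 × 10^9 PFU/mL / 2012.4 = 7.45 × 10^5 PFU/mL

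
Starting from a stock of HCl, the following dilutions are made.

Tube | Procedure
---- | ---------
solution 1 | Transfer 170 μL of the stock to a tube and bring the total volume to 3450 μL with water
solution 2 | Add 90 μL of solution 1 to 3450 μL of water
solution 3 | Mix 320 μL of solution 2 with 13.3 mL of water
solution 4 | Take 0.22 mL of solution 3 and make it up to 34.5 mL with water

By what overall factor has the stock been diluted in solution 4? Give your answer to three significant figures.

Step 1: 170 μL brought to 3450 μL → factor 3450/170 = 20.294
Step 2: 90 μL + 3450 μL = 3540 μL total → factor 3540/90 = 39.333
Step 3: 320 μL + 13.3 mL = 13620 μL total → factor 13620/320 = 42.562
Step 4: 0.22 mL brought to 34.5 mL → factor 34.5/0.22 = 156.82
Overall dilution factor = 20.294 × 39.333 × 42.562 × 156.82 = 5.3279 × 10^6

5.33 × 10^6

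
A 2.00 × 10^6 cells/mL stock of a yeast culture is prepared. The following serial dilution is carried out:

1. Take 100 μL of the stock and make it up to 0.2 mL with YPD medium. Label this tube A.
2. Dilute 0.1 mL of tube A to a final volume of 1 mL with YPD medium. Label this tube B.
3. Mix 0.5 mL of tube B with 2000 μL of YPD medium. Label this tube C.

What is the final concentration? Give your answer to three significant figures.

Step 1: 100 μL brought to 0.2 mL → factor 200/100 = 2
Step 2: 0.1 mL brought to 1 mL → factor 1/0.1 = 10
Step 3: 0.5 mL + 2000 μL = 2.5 mL total → factor 2.5/0.5 = 5
Overall dilution factor = 2 × 10 × 5 = 100
Final = 2.00 × 10^6 cells/mL / 100 = 2.00 × 10^4 cells/mL

2.00 × 10^4 cells/mL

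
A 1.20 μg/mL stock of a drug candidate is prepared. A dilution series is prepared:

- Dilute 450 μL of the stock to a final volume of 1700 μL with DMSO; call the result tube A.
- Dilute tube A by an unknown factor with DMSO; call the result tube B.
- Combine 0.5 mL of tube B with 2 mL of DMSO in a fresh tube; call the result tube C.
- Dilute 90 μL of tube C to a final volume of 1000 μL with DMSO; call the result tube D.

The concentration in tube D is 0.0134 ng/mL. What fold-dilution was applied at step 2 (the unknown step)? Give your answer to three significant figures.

427-fold

Step 1: 450 μL brought to 1700 μL → factor 1700/450 = 3.7778
Step 2: unknown factor x
Step 3: 0.5 mL + 2 mL = 2.5 mL total → factor 2.5/0.5 = 5
Step 4: 90 μL brought to 1000 μL → factor 1000/90 = 11.111
Product of known-step factors = 209.88
Overall factor = 1.20 μg/mL / (0.0134 ng/mL) = 89552
x = 89552 / 209.88 = 427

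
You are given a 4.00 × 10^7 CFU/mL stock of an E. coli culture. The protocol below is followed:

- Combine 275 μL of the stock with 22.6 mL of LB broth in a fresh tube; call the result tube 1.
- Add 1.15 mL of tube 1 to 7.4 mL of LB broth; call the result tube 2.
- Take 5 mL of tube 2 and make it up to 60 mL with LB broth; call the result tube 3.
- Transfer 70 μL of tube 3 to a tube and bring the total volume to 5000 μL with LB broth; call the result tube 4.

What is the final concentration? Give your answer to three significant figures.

75.5 CFU/mL

Step 1: 275 μL + 22.6 mL = 22875 μL total → factor 22875/275 = 83.182
Step 2: 1.15 mL + 7.4 mL = 8.55 mL total → factor 8.55/1.15 = 7.4348
Step 3: 5 mL brought to 60 mL → factor 60/5 = 12
Step 4: 70 μL brought to 5000 μL → factor 5000/70 = 71.429
Overall dilution factor = 83.182 × 7.4348 × 12 × 71.429 = 5.3009 × 10^5
Final = 4.00 × 10^7 CFU/mL / 5.3009 × 10^5 = 75.5 CFU/mL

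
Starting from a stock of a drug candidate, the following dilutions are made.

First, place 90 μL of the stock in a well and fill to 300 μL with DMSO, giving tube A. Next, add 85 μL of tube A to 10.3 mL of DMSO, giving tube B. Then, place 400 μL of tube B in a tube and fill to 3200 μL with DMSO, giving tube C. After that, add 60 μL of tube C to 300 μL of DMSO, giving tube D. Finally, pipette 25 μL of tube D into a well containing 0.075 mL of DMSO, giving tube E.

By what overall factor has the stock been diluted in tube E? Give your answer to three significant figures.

7.82 × 10^4

Step 1: 90 μL brought to 300 μL → factor 300/90 = 3.3333
Step 2: 85 μL + 10.3 mL = 10385 μL total → factor 10385/85 = 122.18
Step 3: 400 μL brought to 3200 μL → factor 3200/400 = 8
Step 4: 60 μL + 300 μL = 360 μL total → factor 360/60 = 6
Step 5: 25 μL + 0.075 mL = 100 μL total → factor 100/25 = 4
Overall dilution factor = 3.3333 × 122.18 × 8 × 6 × 4 = 78193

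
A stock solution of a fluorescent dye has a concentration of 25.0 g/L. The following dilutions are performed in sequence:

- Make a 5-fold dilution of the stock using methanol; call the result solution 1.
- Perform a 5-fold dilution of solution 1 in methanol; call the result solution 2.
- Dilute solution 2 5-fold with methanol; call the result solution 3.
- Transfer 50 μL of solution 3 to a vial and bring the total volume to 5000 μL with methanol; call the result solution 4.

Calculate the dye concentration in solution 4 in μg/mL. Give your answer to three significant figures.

Step 1: 5-fold → factor 5
Step 2: 5-fold → factor 5
Step 3: 5-fold → factor 5
Step 4: 50 μL brought to 5000 μL → factor 5000/50 = 100
Dilution factor through solution 4 = 5 × 5 × 5 × 100 = 12500
[solution 4] = 25.0 g/L / 12500 = 0.002000 g/L = 2.00 μg/mL

2.00 μg/mL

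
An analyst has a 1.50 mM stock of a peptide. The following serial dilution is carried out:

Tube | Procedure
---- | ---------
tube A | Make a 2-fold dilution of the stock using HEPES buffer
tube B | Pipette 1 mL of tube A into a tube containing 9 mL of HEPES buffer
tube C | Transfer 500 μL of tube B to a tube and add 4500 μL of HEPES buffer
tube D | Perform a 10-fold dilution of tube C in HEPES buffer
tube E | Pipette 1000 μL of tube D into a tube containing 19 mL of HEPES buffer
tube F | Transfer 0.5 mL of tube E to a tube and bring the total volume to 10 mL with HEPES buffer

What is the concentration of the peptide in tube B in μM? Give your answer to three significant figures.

Step 1: 2-fold → factor 2
Step 2: 1 mL + 9 mL = 10 mL total → factor 10/1 = 10
Dilution factor through tube B = 2 × 10 = 20
[tube B] = 1.50 mM / 20 = 0.07500 mM = 75.0 μM

75.0 μM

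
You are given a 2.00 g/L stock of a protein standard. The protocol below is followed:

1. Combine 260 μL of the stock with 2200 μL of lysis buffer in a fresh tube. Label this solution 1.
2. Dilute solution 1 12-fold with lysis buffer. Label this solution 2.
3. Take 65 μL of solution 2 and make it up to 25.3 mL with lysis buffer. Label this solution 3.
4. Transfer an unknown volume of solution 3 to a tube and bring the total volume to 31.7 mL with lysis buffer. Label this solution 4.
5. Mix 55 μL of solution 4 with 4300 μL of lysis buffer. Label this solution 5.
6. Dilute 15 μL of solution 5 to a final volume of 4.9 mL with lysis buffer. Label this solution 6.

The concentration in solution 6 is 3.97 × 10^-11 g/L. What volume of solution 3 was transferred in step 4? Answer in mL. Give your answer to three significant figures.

0.719 mL

Step 1: 260 μL + 2200 μL = 2460 μL total → factor 2460/260 = 9.4615
Step 2: 12-fold → factor 12
Step 3: 65 μL brought to 25.3 mL → factor 25300/65 = 389.23
Step 4: v brought to 31.7 mL → factor = 31.7 mL/v
Step 5: 55 μL + 4300 μL = 4355 μL total → factor 4355/55 = 79.182
Step 6: 15 μL brought to 4.9 mL → factor 4900/15 = 326.67
Product of known-step factors = 1.1431 × 10^9
Overall factor = 2.00 g/L / (3.97 × 10^-11 g/L) = 5.0378 × 10^10
Step-4 factor = 5.0378 × 10^10 / 1.1431 × 10^9 = 44.072
v = 31.7 mL / 44.072 = 0.719 mL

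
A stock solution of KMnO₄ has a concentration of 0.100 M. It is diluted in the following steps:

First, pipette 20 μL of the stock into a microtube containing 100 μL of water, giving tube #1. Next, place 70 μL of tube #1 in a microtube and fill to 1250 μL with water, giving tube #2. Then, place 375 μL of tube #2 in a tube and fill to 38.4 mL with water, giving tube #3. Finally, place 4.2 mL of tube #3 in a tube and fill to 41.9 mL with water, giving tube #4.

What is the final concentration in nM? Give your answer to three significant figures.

Step 1: 20 μL + 100 μL = 120 μL total → factor 120/20 = 6
Step 2: 70 μL brought to 1250 μL → factor 1250/70 = 17.857
Step 3: 375 μL brought to 38.4 mL → factor 38400/375 = 102.4
Step 4: 4.2 mL brought to 41.9 mL → factor 41.9/4.2 = 9.9762
Overall dilution factor = 6 × 17.857 × 102.4 × 9.9762 = 1.0945 × 10^5
Final = 0.100 M / 1.0945 × 10^5 = 9.136 × 10^-7 M = 914 nM

914 nM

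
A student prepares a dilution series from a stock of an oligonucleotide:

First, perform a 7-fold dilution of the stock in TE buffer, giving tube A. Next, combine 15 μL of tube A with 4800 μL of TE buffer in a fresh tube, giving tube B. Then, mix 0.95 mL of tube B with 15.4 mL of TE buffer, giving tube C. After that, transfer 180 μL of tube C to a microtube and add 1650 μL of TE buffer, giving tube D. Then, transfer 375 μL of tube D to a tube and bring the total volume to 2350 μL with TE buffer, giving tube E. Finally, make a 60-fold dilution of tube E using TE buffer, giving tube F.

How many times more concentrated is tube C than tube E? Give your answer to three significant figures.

63.7

Step 1: 7-fold → factor 7
Step 2: 15 μL + 4800 μL = 4815 μL total → factor 4815/15 = 321
Step 3: 0.95 mL + 15.4 mL = 16.35 mL total → factor 16.35/0.95 = 17.211
Step 4: 180 μL + 1650 μL = 1830 μL total → factor 1830/180 = 10.167
Step 5: 375 μL brought to 2350 μL → factor 2350/375 = 6.2667
Dilution factor to tube C = 38672; to tube E = 2.4638 × 10^6
[tube C]/[tube E] = (factor to tube E)/(factor to tube C) = 2.4638 × 10^6/38672 = 63.7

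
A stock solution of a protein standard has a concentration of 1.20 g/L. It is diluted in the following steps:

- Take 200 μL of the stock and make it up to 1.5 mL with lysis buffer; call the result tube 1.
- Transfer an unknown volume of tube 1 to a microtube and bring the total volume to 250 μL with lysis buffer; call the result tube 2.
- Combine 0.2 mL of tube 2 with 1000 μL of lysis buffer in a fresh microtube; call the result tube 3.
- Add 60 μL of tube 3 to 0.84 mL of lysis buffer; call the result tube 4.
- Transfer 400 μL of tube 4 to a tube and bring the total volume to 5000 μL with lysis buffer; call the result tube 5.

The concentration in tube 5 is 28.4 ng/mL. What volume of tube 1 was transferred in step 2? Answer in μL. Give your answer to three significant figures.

Step 1: 200 μL brought to 1.5 mL → factor 1500/200 = 7.5
Step 2: v brought to 250 μL → factor = 250 μL/v
Step 3: 0.2 mL + 1000 μL = 1.2 mL total → factor 1.2/0.2 = 6
Step 4: 60 μL + 0.84 mL = 900 μL total → factor 900/60 = 15
Step 5: 400 μL brought to 5000 μL → factor 5000/400 = 12.5
Product of known-step factors = 8437.5
Overall factor = 1.20 g/L / (28.4 ng/mL) = 42254
Step-2 factor = 42254 / 8437.5 = 5.0078
v = 250 μL / 5.0078 = 49.9 μL

49.9 μL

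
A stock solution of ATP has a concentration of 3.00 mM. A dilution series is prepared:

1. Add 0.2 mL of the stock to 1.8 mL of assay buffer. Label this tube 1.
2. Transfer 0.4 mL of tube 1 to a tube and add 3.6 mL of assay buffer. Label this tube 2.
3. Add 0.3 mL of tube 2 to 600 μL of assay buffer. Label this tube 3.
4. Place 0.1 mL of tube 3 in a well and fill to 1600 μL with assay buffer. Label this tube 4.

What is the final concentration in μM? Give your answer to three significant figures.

0.625 μM

Step 1: 0.2 mL + 1.8 mL = 2 mL total → factor 2/0.2 = 10
Step 2: 0.4 mL + 3.6 mL = 4 mL total → factor 4/0.4 = 10
Step 3: 0.3 mL + 600 μL = 0.9 mL total → factor 0.9/0.3 = 3
Step 4: 0.1 mL brought to 1600 μL → factor 1.6/0.1 = 16
Overall dilution factor = 10 × 10 × 3 × 16 = 4800
Final = 3.00 mM / 4800 = 0.0006250 mM = 0.625 μM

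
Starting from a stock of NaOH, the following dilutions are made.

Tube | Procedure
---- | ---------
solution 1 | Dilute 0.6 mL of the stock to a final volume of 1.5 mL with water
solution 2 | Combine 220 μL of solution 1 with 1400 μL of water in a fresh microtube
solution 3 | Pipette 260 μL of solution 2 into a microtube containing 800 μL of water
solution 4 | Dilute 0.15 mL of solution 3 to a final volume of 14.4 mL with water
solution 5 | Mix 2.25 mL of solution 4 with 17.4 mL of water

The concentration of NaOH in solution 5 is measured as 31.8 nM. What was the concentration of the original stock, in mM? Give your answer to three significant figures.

Step 1: 0.6 mL brought to 1.5 mL → factor 1.5/0.6 = 2.5
Step 2: 220 μL + 1400 μL = 1620 μL total → factor 1620/220 = 7.3636
Step 3: 260 μL + 800 μL = 1060 μL total → factor 1060/260 = 4.0769
Step 4: 0.15 mL brought to 14.4 mL → factor 14.4/0.15 = 96
Step 5: 2.25 mL + 17.4 mL = 19.65 mL total → factor 19.65/2.25 = 8.7333
Overall dilution factor = 2.5 × 7.3636 × 4.0769 × 96 × 8.7333 = 62924
Stock = 31.8 nM × 62924 = 2.001 × 10^6 nM = 2.00 mM

2.00 mM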